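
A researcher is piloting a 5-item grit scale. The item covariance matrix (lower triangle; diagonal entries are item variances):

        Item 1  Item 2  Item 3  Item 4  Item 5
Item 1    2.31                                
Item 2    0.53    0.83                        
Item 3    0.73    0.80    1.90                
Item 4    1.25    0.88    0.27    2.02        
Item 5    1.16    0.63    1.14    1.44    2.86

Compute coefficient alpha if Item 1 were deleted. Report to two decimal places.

Remaining items: Item 2, Item 3, Item 4, Item 5 (k = 4).
Σσᵢ² = 0.83 + 1.90 + 2.02 + 2.86 = 7.61
σ²_total = 7.61 + 2 × 5.16 = 17.93
α (item deleted) = (4/3)·(1 − 7.61/17.93) = 0.77

α = 0.77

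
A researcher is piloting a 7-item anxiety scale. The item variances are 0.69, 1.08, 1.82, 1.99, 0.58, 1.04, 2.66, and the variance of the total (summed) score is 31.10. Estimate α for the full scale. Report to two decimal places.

ΣVar(i) = 0.69 + 1.08 + 1.82 + 1.99 + 0.58 + 1.04 + 2.66 = 9.86
α = (k/(k−1))·(1 − ΣVar(i)/σ²_T) = (7/6)·(1 − 9.86/31.10) = 0.80

α = 0.80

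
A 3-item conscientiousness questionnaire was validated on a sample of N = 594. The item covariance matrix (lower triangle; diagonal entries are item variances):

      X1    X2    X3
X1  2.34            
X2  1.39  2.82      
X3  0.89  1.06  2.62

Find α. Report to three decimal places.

α = 0.693

Σσ²ᵢ = 2.34 + 2.82 + 2.62 = 7.78
Sum of off-diagonal covariances = 3.34
σ²_T = 7.78 + 2 × 3.34 = 14.46
α = (k/(k−1))·(1 − Σσ²ᵢ/σ²_T) = (3/2)·(1 − 7.78/14.46) = 0.693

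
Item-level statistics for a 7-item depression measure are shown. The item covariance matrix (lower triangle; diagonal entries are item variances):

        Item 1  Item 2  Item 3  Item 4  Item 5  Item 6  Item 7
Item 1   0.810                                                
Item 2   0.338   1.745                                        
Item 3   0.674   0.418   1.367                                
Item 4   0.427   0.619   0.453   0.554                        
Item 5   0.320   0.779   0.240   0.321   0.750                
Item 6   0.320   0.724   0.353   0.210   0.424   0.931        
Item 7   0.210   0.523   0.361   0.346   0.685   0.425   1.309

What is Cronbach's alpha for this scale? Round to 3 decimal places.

α = 0.829

ΣVar(i) = 0.810 + 1.745 + 1.367 + 0.554 + 0.750 + 0.931 + 1.309 = 7.466
Sum of off-diagonal covariances = 9.170
Var(T) = 7.466 + 2 × 9.170 = 25.806
α = (k/(k−1))·(1 − ΣVar(i)/Var(T)) = (7/6)·(1 − 7.466/25.806) = 0.829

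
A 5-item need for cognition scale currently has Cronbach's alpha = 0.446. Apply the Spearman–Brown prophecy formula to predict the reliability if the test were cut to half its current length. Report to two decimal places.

Length factor m = 1/2
α' = m·α / (1 − (1−m)·α)
   = 1/2 × 0.446 / (1 − (1 − 1/2) × 0.446)
   = 0.2230 / 0.7770 = 0.29

predicted reliability = 0.29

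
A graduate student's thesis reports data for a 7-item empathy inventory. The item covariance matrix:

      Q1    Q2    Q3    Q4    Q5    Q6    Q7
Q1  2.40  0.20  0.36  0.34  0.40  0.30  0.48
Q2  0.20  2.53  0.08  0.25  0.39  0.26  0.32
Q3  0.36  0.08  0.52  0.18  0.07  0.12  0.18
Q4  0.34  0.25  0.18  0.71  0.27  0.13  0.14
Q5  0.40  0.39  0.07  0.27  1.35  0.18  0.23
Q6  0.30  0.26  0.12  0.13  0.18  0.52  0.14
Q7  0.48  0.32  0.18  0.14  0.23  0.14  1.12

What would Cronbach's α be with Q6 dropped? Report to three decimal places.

α = 0.569

Remaining items: Q1, Q2, Q3, Q4, Q5, Q7 (k = 6).
sum of item variances = 2.40 + 2.53 + 0.52 + 0.71 + 1.35 + 1.12 = 8.63
σ²_T = 8.63 + 2 × 3.89 = 16.41
α (item deleted) = (6/5)·(1 − 8.63/16.41) = 0.569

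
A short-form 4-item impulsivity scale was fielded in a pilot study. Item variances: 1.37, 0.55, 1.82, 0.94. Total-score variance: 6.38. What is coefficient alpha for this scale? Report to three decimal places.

α = 0.355

ΣVar(i) = 1.37 + 0.55 + 1.82 + 0.94 = 4.68
α = (k/(k−1))·(1 − ΣVar(i)/Var(T)) = (4/3)·(1 − 4.68/6.38) = 0.355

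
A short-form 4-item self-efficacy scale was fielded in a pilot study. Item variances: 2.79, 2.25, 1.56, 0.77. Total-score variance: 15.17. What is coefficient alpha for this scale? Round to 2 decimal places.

coefficient alpha = 0.69

sum of item variances = 2.79 + 2.25 + 1.56 + 0.77 = 7.37
α = (k/(k−1))·(1 − sum of item variances/σ²_total) = (4/3)·(1 − 7.37/15.17) = 0.69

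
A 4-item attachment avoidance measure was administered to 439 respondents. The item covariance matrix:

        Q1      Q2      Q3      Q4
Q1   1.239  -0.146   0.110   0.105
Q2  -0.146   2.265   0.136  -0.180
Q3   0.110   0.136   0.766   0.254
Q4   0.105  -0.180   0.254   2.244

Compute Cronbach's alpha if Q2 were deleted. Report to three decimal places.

Remaining items: Q1, Q3, Q4 (k = 3).
ΣVar(i) = 1.239 + 0.766 + 2.244 = 4.249
σ²_total = 4.249 + 2 × 0.469 = 5.187
α (item deleted) = (3/2)·(1 − 4.249/5.187) = 0.271

α = 0.271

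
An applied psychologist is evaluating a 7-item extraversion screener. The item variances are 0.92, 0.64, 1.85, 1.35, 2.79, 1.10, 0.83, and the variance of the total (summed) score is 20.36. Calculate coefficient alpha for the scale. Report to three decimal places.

sum of item variances = 0.92 + 0.64 + 1.85 + 1.35 + 2.79 + 1.10 + 0.83 = 9.48
α = (k/(k−1))·(1 − sum of item variances/σ²_total) = (7/6)·(1 − 9.48/20.36) = 0.623

coefficient alpha = 0.623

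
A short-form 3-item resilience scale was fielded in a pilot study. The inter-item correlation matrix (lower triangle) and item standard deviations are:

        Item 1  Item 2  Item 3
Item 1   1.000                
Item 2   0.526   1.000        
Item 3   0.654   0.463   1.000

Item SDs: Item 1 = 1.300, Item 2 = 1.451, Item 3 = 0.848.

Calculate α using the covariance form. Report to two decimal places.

Σσ²ᵢ = 1.300² + 1.451² + 0.848² = 4.5145
Covariances σ_ij = r_ij · s_i · s_j:
  σ(Item 1,Item 2) = 0.526 × 1.300 × 1.451 = 0.9922
  σ(Item 1,Item 3) = 0.654 × 1.300 × 0.848 = 0.7210
  σ(Item 2,Item 3) = 0.463 × 1.451 × 0.848 = 0.5697
σ²_T = Σσ²ᵢ + 2·Σσ_ij = 4.5145 + 2 × 2.2829 = 9.0803
α = (3/2)·(1 − 4.5145/9.0803) = 0.75

α = 0.75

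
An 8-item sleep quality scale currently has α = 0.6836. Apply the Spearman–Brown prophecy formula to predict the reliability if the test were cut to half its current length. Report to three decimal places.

Length factor m = 1/2
α' = m·α / (1 − (1−m)·α)
   = 1/2 × 0.6836 / (1 − (1 − 1/2) × 0.6836)
   = 0.3418 / 0.6582 = 0.519

predicted reliability = 0.519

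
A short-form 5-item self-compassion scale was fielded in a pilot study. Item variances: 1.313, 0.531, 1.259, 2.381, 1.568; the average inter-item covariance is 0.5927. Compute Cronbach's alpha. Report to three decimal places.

Σσ²ᵢ = 1.313 + 0.531 + 1.259 + 2.381 + 1.568 = 7.052
Sum of the 10 distinct covariances = 10 × 0.5927 = 5.9270
σ²_total = Σσ²ᵢ + 2·Σcov = 7.052 + 2 × 5.9270 = 18.9060
α = (5/4)·(1 − 7.052/18.9060) = 0.784

Cronbach's alpha = 0.784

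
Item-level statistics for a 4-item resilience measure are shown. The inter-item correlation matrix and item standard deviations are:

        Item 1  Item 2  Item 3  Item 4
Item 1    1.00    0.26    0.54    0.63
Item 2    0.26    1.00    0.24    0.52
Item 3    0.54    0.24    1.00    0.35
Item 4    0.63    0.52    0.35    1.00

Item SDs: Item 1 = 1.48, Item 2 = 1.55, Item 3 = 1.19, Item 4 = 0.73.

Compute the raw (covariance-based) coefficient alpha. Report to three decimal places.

α = 0.695

Σσ²ᵢ = 1.48² + 1.55² + 1.19² + 0.73² = 6.5419
Covariances σ_ij = r_ij · s_i · s_j:
  σ(Item 1,Item 2) = 0.26 × 1.48 × 1.55 = 0.5964
  σ(Item 1,Item 3) = 0.54 × 1.48 × 1.19 = 0.9510
  σ(Item 1,Item 4) = 0.63 × 1.48 × 0.73 = 0.6807
  σ(Item 2,Item 3) = 0.24 × 1.55 × 1.19 = 0.4427
  σ(Item 2,Item 4) = 0.52 × 1.55 × 0.73 = 0.5884
  σ(Item 3,Item 4) = 0.35 × 1.19 × 0.73 = 0.3040
σ²_T = Σσ²ᵢ + 2·Σσ_ij = 6.5419 + 2 × 3.5632 = 13.6683
α = (4/3)·(1 − 6.5419/13.6683) = 0.695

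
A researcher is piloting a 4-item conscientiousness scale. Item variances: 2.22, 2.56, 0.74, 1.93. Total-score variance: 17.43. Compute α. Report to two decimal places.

α = 0.76

sum of item variances = 2.22 + 2.56 + 0.74 + 1.93 = 7.45
α = (k/(k−1))·(1 − sum of item variances/total variance) = (4/3)·(1 − 7.45/17.43) = 0.76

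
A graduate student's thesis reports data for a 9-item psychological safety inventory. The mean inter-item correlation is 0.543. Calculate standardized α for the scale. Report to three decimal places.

Standardized α = k·r̄ / (1 + (k−1)·r̄) = 9 × 0.543 / (1 + 8 × 0.543)
  = 4.8870 / 5.3440 = 0.914

α = 0.914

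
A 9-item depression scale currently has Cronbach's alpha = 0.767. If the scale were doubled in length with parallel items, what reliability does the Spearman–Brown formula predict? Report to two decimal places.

Length factor m = 2
α' = m·α / (1 + (m−1)·α)
   = 2 × 0.767 / (1 + (2 − 1) × 0.767)
   = 1.5340 / 1.7670 = 0.87

predicted reliability = 0.87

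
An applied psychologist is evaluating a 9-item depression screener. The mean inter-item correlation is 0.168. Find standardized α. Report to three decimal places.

α = 0.645

Standardized α = k·r̄ / (1 + (k−1)·r̄) = 9 × 0.168 / (1 + 8 × 0.168)
  = 1.5120 / 2.3440 = 0.645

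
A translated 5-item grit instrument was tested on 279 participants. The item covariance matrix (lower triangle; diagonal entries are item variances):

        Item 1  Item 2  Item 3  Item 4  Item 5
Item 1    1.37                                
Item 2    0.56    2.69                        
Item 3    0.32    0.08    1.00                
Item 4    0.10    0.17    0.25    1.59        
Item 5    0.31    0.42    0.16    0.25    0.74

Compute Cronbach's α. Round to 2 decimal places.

sum of item variances = 1.37 + 2.69 + 1.00 + 1.59 + 0.74 = 7.39
Σ_{i<j} σ_ij = 2.62
Var(T) = 7.39 + 2 × 2.62 = 12.63
α = (k/(k−1))·(1 − sum of item variances/Var(T)) = (5/4)·(1 − 7.39/12.63) = 0.52

α = 0.52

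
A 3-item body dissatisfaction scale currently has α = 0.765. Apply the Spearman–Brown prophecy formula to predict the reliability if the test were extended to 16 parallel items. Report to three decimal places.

Length factor m = 16/3 = 5.3333
α' = m·α / (1 + (m−1)·α)
   = 16/3 × 0.765 / (1 + (16/3 − 1) × 0.765)
   = 4.0800 / 4.3150 = 0.946

predicted reliability = 0.946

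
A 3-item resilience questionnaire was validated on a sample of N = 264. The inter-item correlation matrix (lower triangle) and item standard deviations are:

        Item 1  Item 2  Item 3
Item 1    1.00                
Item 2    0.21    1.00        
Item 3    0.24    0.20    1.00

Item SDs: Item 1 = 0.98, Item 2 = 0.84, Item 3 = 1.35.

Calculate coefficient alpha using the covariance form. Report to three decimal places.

Σσ²ᵢ = 0.98² + 0.84² + 1.35² = 3.4885
Covariances σ_ij = r_ij · s_i · s_j:
  σ(Item 1,Item 2) = 0.21 × 0.98 × 0.84 = 0.1729
  σ(Item 1,Item 3) = 0.24 × 0.98 × 1.35 = 0.3175
  σ(Item 2,Item 3) = 0.20 × 0.84 × 1.35 = 0.2268
σ²_T = Σσ²ᵢ + 2·Σσ_ij = 3.4885 + 2 × 0.7172 = 4.9229
α = (3/2)·(1 − 3.4885/4.9229) = 0.437

α = 0.437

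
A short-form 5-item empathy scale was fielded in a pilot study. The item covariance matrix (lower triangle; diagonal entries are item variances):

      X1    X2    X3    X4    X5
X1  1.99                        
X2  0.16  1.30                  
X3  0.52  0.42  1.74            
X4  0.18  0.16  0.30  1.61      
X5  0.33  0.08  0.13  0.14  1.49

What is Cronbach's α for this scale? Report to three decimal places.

α = 0.466

Σσ²ᵢ = 1.99 + 1.30 + 1.74 + 1.61 + 1.49 = 8.13
Sum of off-diagonal covariances = 2.42
σ²_T = 8.13 + 2 × 2.42 = 12.97
α = (k/(k−1))·(1 − Σσ²ᵢ/σ²_T) = (5/4)·(1 − 8.13/12.97) = 0.466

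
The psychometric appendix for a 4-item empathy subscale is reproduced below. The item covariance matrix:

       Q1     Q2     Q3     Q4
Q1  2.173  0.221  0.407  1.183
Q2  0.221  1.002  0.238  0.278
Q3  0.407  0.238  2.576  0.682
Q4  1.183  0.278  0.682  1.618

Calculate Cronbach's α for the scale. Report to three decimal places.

sum of item variances = 2.173 + 1.002 + 2.576 + 1.618 = 7.369
Sum of off-diagonal covariances = 3.009
σ²_total = 7.369 + 2 × 3.009 = 13.387
α = (k/(k−1))·(1 − sum of item variances/σ²_total) = (4/3)·(1 − 7.369/13.387) = 0.599

α = 0.599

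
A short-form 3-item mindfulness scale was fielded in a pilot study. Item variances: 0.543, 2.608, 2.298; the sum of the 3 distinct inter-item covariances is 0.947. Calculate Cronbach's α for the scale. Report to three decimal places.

sum of item variances = 0.543 + 2.608 + 2.298 = 5.449
Sum of distinct covariances = 0.947
Var(T) = sum of item variances + 2·Σcov = 5.449 + 2 × 0.947 = 7.343
α = (3/2)·(1 − 5.449/7.343) = 0.387

Cronbach's α = 0.387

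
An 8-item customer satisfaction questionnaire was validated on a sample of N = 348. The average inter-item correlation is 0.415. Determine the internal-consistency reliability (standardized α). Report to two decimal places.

standardized α = 0.85

Standardized α = k·r̄ / (1 + (k−1)·r̄) = 8 × 0.415 / (1 + 7 × 0.415)
  = 3.3200 / 3.9050 = 0.85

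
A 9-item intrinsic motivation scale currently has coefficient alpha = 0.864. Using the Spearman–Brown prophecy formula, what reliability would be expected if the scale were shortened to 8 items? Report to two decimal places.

Length factor m = 8/9 = 0.8889
α' = m·α / (1 − (1−m)·α)
   = 8/9 × 0.864 / (1 − (1 − 8/9) × 0.864)
   = 0.7680 / 0.9040 = 0.85

predicted reliability = 0.85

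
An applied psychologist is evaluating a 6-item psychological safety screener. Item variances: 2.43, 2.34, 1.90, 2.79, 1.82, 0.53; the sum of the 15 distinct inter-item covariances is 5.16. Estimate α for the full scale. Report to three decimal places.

α = 0.560

Σσ²ᵢ = 2.43 + 2.34 + 1.90 + 2.79 + 1.82 + 0.53 = 11.81
Sum of distinct covariances = 5.16
σ²_T = Σσ²ᵢ + 2·Σcov = 11.81 + 2 × 5.16 = 22.13
α = (6/5)·(1 − 11.81/22.13) = 0.560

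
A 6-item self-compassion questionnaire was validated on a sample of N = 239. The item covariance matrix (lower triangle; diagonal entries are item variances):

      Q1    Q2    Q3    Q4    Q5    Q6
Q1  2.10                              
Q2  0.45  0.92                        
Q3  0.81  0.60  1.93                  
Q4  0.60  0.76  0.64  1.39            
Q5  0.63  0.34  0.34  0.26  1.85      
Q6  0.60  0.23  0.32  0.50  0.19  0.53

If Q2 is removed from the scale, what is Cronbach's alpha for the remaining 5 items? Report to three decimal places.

Remaining items: Q1, Q3, Q4, Q5, Q6 (k = 5).
Σσᵢ² = 2.10 + 1.93 + 1.39 + 1.85 + 0.53 = 7.80
σ²_total = 7.80 + 2 × 4.89 = 17.58
α (item deleted) = (5/4)·(1 − 7.80/17.58) = 0.695

α = 0.695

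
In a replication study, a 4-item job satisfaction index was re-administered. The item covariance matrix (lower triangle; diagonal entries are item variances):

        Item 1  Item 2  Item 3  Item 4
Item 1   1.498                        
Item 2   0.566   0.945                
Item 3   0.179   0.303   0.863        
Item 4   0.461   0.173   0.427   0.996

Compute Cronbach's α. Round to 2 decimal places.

α = 0.66

Σσ²ᵢ = 1.498 + 0.945 + 0.863 + 0.996 = 4.302
Σ_{i<j} σ_ij = 2.109
σ²_T = 4.302 + 2 × 2.109 = 8.520
α = (k/(k−1))·(1 − Σσ²ᵢ/σ²_T) = (4/3)·(1 − 4.302/8.520) = 0.66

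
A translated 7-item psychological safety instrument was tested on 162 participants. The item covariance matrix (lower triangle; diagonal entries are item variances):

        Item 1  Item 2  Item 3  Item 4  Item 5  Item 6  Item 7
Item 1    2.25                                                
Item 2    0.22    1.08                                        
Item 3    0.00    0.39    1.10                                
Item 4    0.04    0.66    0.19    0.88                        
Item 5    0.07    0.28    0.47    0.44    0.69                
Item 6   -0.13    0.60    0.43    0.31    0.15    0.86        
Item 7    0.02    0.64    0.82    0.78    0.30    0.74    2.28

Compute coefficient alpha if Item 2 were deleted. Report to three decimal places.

α = 0.642

Remaining items: Item 1, Item 3, Item 4, Item 5, Item 6, Item 7 (k = 6).
Σσ²ᵢ = 2.25 + 1.10 + 0.88 + 0.69 + 0.86 + 2.28 = 8.06
total variance = 8.06 + 2 × 4.63 = 17.32
α (item deleted) = (6/5)·(1 − 8.06/17.32) = 0.642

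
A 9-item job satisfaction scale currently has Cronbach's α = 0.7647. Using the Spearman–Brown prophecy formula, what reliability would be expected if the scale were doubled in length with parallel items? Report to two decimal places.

predicted reliability = 0.87

Length factor m = 2
α' = m·α / (1 + (m−1)·α)
   = 2 × 0.7647 / (1 + (2 − 1) × 0.7647)
   = 1.5294 / 1.7647 = 0.87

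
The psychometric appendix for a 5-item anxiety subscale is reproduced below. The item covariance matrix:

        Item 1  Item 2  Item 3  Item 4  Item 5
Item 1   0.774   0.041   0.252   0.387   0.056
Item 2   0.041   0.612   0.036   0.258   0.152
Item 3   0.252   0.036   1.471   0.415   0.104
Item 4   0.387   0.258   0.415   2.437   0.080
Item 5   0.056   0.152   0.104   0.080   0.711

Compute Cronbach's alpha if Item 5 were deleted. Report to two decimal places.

α = 0.46

Remaining items: Item 1, Item 2, Item 3, Item 4 (k = 4).
sum of item variances = 0.774 + 0.612 + 1.471 + 2.437 = 5.294
total variance = 5.294 + 2 × 1.389 = 8.072
α (item deleted) = (4/3)·(1 − 5.294/8.072) = 0.46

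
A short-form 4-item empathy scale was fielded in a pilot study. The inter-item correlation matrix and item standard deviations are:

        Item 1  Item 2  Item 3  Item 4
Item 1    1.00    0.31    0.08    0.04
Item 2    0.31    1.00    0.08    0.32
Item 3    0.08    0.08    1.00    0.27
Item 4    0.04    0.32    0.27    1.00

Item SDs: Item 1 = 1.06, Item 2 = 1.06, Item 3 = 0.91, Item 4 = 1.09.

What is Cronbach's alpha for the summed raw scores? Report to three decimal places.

α = 0.477

Σσ²ᵢ = 1.06² + 1.06² + 0.91² + 1.09² = 4.2634
Covariances σ_ij = r_ij · s_i · s_j:
  σ(Item 1,Item 2) = 0.31 × 1.06 × 1.06 = 0.3483
  σ(Item 1,Item 3) = 0.08 × 1.06 × 0.91 = 0.0772
  σ(Item 1,Item 4) = 0.04 × 1.06 × 1.09 = 0.0462
  σ(Item 2,Item 3) = 0.08 × 1.06 × 0.91 = 0.0772
  σ(Item 2,Item 4) = 0.32 × 1.06 × 1.09 = 0.3697
  σ(Item 3,Item 4) = 0.27 × 0.91 × 1.09 = 0.2678
σ²_T = Σσ²ᵢ + 2·Σσ_ij = 4.2634 + 2 × 1.1864 = 6.6362
α = (4/3)·(1 − 4.2634/6.6362) = 0.477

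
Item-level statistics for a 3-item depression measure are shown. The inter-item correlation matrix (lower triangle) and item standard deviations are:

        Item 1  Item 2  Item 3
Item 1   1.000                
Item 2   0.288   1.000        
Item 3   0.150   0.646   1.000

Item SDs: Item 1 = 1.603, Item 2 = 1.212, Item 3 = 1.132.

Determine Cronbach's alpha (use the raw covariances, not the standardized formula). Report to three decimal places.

Σσ²ᵢ = 1.603² + 1.212² + 1.132² = 5.3200
Covariances σ_ij = r_ij · s_i · s_j:
  σ(Item 1,Item 2) = 0.288 × 1.603 × 1.212 = 0.5595
  σ(Item 1,Item 3) = 0.150 × 1.603 × 1.132 = 0.2722
  σ(Item 2,Item 3) = 0.646 × 1.212 × 1.132 = 0.8863
σ²_T = Σσ²ᵢ + 2·Σσ_ij = 5.3200 + 2 × 1.7180 = 8.7560
α = (3/2)·(1 − 5.3200/8.7560) = 0.589

Cronbach's alpha = 0.589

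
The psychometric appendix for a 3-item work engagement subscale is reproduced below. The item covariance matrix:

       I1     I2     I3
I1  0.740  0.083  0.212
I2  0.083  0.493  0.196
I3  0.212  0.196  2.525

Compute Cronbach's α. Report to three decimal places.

ΣVar(i) = 0.740 + 0.493 + 2.525 = 3.758
Sum of off-diagonal covariances = 0.491
total variance = 3.758 + 2 × 0.491 = 4.740
α = (k/(k−1))·(1 − ΣVar(i)/total variance) = (3/2)·(1 − 3.758/4.740) = 0.311

Cronbach's α = 0.311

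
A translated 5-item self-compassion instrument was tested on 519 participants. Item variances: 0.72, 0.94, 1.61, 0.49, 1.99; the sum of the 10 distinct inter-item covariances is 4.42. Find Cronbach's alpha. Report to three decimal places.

Σσ²ᵢ = 0.72 + 0.94 + 1.61 + 0.49 + 1.99 = 5.75
Sum of distinct covariances = 4.42
σ²_T = Σσ²ᵢ + 2·Σcov = 5.75 + 2 × 4.42 = 14.59
α = (5/4)·(1 − 5.75/14.59) = 0.757

Cronbach's alpha = 0.757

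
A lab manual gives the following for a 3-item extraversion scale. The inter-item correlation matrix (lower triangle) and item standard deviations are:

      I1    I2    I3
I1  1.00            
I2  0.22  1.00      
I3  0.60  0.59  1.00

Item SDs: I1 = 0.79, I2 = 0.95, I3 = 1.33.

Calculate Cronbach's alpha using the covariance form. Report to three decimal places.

α = 0.725

Σσ²ᵢ = 0.79² + 0.95² + 1.33² = 3.2955
Covariances σ_ij = r_ij · s_i · s_j:
  σ(I1,I2) = 0.22 × 0.79 × 0.95 = 0.1651
  σ(I1,I3) = 0.60 × 0.79 × 1.33 = 0.6304
  σ(I2,I3) = 0.59 × 0.95 × 1.33 = 0.7455
σ²_T = Σσ²ᵢ + 2·Σσ_ij = 3.2955 + 2 × 1.5410 = 6.3775
α = (3/2)·(1 − 3.2955/6.3775) = 0.725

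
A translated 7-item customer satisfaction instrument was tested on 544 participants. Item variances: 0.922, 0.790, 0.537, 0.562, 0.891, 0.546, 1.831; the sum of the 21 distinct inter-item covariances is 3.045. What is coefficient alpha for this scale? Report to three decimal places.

Σσᵢ² = 0.922 + 0.790 + 0.537 + 0.562 + 0.891 + 0.546 + 1.831 = 6.079
Sum of distinct covariances = 3.045
Var(T) = Σσᵢ² + 2·Σcov = 6.079 + 2 × 3.045 = 12.169
α = (7/6)·(1 − 6.079/12.169) = 0.584

coefficient alpha = 0.584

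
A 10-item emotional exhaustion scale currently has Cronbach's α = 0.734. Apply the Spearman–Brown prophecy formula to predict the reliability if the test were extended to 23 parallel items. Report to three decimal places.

predicted reliability = 0.864

Length factor m = 23/10 = 2.3000
α' = m·α / (1 + (m−1)·α)
   = 23/10 × 0.734 / (1 + (23/10 − 1) × 0.734)
   = 1.6882 / 1.9542 = 0.864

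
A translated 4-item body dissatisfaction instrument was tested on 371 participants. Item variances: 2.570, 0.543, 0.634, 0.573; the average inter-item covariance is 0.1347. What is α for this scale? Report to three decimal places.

Σσ²ᵢ = 2.570 + 0.543 + 0.634 + 0.573 = 4.320
Sum of the 6 distinct covariances = 6 × 0.1347 = 0.8082
σ²_T = Σσ²ᵢ + 2·Σcov = 4.320 + 2 × 0.8082 = 5.9364
α = (4/3)·(1 − 4.320/5.9364) = 0.363

α = 0.363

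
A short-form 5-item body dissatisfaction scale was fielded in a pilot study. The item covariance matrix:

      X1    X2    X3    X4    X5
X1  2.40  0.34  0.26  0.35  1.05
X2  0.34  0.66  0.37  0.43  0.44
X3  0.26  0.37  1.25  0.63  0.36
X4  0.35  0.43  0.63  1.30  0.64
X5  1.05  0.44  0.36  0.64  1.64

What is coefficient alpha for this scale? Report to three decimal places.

α = 0.717

sum of item variances = 2.40 + 0.66 + 1.25 + 1.30 + 1.64 = 7.25
Σ_{i<j} σ_ij = 4.87
total variance = 7.25 + 2 × 4.87 = 16.99
α = (k/(k−1))·(1 − sum of item variances/total variance) = (5/4)·(1 − 7.25/16.99) = 0.717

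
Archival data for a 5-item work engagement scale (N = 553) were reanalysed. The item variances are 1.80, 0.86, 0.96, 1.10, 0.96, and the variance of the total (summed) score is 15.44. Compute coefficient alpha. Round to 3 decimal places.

ΣVar(i) = 1.80 + 0.86 + 0.96 + 1.10 + 0.96 = 5.68
α = (k/(k−1))·(1 − ΣVar(i)/total variance) = (5/4)·(1 − 5.68/15.44) = 0.790

coefficient alpha = 0.790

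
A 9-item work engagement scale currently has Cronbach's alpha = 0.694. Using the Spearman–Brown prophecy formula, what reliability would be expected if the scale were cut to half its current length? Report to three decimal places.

Length factor m = 1/2
α' = m·α / (1 − (1−m)·α)
   = 1/2 × 0.694 / (1 − (1 − 1/2) × 0.694)
   = 0.3470 / 0.6530 = 0.531

predicted reliability = 0.531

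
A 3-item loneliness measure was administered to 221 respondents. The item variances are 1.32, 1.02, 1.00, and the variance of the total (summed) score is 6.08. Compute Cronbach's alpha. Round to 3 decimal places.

Σσᵢ² = 1.32 + 1.02 + 1.00 = 3.34
α = (k/(k−1))·(1 − Σσᵢ²/σ²_T) = (3/2)·(1 − 3.34/6.08) = 0.676

Cronbach's alpha = 0.676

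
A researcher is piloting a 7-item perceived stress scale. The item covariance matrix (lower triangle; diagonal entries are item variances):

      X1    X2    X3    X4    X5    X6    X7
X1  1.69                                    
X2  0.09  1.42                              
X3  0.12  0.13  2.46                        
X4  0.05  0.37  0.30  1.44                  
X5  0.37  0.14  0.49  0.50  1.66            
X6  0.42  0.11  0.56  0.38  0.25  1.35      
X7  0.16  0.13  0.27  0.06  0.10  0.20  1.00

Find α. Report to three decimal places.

Σσ²ᵢ = 1.69 + 1.42 + 2.46 + 1.44 + 1.66 + 1.35 + 1.00 = 11.02
Sum of the distinct covariances = 5.20
total variance = 11.02 + 2 × 5.20 = 21.42
α = (k/(k−1))·(1 − Σσ²ᵢ/total variance) = (7/6)·(1 − 11.02/21.42) = 0.566

α = 0.566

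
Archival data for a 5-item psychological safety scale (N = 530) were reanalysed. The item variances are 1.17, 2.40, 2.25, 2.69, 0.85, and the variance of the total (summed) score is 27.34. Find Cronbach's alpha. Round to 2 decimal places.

ΣVar(i) = 1.17 + 2.40 + 2.25 + 2.69 + 0.85 = 9.36
α = (k/(k−1))·(1 − ΣVar(i)/Var(T)) = (5/4)·(1 − 9.36/27.34) = 0.82

Cronbach's alpha = 0.82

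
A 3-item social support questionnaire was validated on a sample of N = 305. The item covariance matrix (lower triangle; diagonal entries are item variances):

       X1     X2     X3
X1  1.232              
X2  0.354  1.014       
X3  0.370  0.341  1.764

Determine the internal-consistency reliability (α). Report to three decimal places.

α = 0.520

Σσᵢ² = 1.232 + 1.014 + 1.764 = 4.010
Σ_{i<j} σ_ij = 1.065
Var(T) = 4.010 + 2 × 1.065 = 6.140
α = (k/(k−1))·(1 − Σσᵢ²/Var(T)) = (3/2)·(1 − 4.010/6.140) = 0.520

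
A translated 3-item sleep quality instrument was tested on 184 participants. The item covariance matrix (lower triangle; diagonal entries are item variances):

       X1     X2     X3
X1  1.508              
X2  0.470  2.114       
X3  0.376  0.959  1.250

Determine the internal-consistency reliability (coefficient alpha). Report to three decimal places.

coefficient alpha = 0.638

Σσᵢ² = 1.508 + 2.114 + 1.250 = 4.872
Sum of the distinct covariances = 1.805
σ²_T = 4.872 + 2 × 1.805 = 8.482
α = (k/(k−1))·(1 − Σσᵢ²/σ²_T) = (3/2)·(1 − 4.872/8.482) = 0.638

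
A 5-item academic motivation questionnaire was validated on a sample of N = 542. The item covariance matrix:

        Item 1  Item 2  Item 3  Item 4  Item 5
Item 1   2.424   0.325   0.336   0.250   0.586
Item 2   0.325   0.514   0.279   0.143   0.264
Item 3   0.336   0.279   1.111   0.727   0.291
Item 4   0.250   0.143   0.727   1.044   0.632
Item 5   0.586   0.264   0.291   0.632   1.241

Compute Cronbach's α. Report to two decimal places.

ΣVar(i) = 2.424 + 0.514 + 1.111 + 1.044 + 1.241 = 6.334
Σ_{i<j} σ_ij = 3.833
σ²_total = 6.334 + 2 × 3.833 = 14.000
α = (k/(k−1))·(1 − ΣVar(i)/σ²_total) = (5/4)·(1 − 6.334/14.000) = 0.68

Cronbach's α = 0.68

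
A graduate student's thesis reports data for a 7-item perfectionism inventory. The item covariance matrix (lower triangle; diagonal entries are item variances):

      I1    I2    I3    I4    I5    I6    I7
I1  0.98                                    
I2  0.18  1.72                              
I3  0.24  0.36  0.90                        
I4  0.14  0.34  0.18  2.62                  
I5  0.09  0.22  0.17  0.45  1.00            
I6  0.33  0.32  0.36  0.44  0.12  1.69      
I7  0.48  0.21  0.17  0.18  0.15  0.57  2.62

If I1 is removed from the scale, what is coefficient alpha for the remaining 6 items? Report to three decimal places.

coefficient alpha = 0.535

Remaining items: I2, I3, I4, I5, I6, I7 (k = 6).
sum of item variances = 1.72 + 0.90 + 2.62 + 1.00 + 1.69 + 2.62 = 10.55
Var(T) = 10.55 + 2 × 4.24 = 19.03
α (item deleted) = (6/5)·(1 − 10.55/19.03) = 0.535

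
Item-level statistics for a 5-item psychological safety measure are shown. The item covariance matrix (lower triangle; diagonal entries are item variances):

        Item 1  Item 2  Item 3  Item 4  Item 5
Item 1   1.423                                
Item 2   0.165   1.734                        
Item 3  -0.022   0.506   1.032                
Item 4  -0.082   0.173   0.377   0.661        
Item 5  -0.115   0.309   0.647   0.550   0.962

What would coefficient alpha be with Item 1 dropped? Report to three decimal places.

Remaining items: Item 2, Item 3, Item 4, Item 5 (k = 4).
Σσ²ᵢ = 1.734 + 1.032 + 0.661 + 0.962 = 4.389
total variance = 4.389 + 2 × 2.562 = 9.513
α (item deleted) = (4/3)·(1 − 4.389/9.513) = 0.718

α = 0.718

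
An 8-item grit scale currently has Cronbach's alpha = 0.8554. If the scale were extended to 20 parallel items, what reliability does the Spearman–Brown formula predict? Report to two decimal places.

predicted reliability = 0.94

Length factor m = 20/8 = 2.5000
α' = m·α / (1 + (m−1)·α)
   = 20/8 × 0.8554 / (1 + (20/8 − 1) × 0.8554)
   = 2.1385 / 2.2831 = 0.94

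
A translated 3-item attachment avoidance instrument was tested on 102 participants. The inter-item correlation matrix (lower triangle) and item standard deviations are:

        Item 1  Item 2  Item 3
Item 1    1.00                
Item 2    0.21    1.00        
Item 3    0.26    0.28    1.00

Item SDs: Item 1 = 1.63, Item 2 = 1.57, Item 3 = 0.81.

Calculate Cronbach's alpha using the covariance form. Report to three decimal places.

α = 0.450

Σσ²ᵢ = 1.63² + 1.57² + 0.81² = 5.7779
Covariances σ_ij = r_ij · s_i · s_j:
  σ(Item 1,Item 2) = 0.21 × 1.63 × 1.57 = 0.5374
  σ(Item 1,Item 3) = 0.26 × 1.63 × 0.81 = 0.3433
  σ(Item 2,Item 3) = 0.28 × 1.57 × 0.81 = 0.3561
σ²_T = Σσ²ᵢ + 2·Σσ_ij = 5.7779 + 2 × 1.2368 = 8.2515
α = (3/2)·(1 − 5.7779/8.2515) = 0.450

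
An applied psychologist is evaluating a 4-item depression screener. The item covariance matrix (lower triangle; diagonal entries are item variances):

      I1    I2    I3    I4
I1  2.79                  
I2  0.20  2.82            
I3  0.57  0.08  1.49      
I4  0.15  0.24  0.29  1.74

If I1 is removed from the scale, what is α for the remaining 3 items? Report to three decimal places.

α = 0.252

Remaining items: I2, I3, I4 (k = 3).
Σσᵢ² = 2.82 + 1.49 + 1.74 = 6.05
Var(T) = 6.05 + 2 × 0.61 = 7.27
α (item deleted) = (3/2)·(1 − 6.05/7.27) = 0.252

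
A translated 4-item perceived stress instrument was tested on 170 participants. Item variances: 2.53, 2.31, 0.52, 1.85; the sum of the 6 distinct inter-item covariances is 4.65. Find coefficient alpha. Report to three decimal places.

ΣVar(i) = 2.53 + 2.31 + 0.52 + 1.85 = 7.21
Sum of distinct covariances = 4.65
σ²_T = ΣVar(i) + 2·Σcov = 7.21 + 2 × 4.65 = 16.51
α = (4/3)·(1 − 7.21/16.51) = 0.751

α = 0.751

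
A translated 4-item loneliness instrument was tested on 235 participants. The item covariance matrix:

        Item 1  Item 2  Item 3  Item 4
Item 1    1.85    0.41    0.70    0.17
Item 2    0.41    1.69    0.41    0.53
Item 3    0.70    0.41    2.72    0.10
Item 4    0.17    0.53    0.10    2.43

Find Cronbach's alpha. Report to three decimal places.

Cronbach's alpha = 0.464

Σσᵢ² = 1.85 + 1.69 + 2.72 + 2.43 = 8.69
Sum of off-diagonal covariances = 2.32
total variance = 8.69 + 2 × 2.32 = 13.33
α = (k/(k−1))·(1 − Σσᵢ²/total variance) = (4/3)·(1 − 8.69/13.33) = 0.464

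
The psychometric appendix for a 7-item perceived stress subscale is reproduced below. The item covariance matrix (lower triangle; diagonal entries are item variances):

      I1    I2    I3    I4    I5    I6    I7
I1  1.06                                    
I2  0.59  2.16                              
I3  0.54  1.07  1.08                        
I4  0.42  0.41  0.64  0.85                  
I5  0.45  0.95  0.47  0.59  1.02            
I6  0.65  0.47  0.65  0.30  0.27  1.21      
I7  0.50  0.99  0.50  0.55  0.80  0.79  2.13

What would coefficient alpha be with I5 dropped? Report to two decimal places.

Remaining items: I1, I2, I3, I4, I6, I7 (k = 6).
Σσᵢ² = 1.06 + 2.16 + 1.08 + 0.85 + 1.21 + 2.13 = 8.49
Var(T) = 8.49 + 2 × 9.07 = 26.63
α (item deleted) = (6/5)·(1 − 8.49/26.63) = 0.82

α = 0.82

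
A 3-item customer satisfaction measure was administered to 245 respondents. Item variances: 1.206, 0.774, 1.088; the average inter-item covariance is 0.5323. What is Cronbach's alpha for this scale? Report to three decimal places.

Cronbach's alpha = 0.765

ΣVar(i) = 1.206 + 0.774 + 1.088 = 3.068
Sum of the 3 distinct covariances = 3 × 0.5323 = 1.5969
σ²_total = ΣVar(i) + 2·Σcov = 3.068 + 2 × 1.5969 = 6.2618
α = (3/2)·(1 − 3.068/6.2618) = 0.765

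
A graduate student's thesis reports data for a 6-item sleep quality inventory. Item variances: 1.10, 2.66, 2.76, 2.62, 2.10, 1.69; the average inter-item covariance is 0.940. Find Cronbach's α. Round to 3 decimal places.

Σσ²ᵢ = 1.10 + 2.66 + 2.76 + 2.62 + 2.10 + 1.69 = 12.93
Sum of the 15 distinct covariances = 15 × 0.940 = 14.100
total variance = Σσ²ᵢ + 2·Σcov = 12.93 + 2 × 14.100 = 41.130
α = (6/5)·(1 − 12.93/41.130) = 0.823

α = 0.823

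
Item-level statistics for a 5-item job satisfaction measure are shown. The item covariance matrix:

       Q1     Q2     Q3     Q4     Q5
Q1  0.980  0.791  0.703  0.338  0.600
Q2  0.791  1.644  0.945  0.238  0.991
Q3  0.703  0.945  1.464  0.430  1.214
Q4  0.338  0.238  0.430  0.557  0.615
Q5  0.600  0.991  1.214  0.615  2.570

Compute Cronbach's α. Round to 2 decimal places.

ΣVar(i) = 0.980 + 1.644 + 1.464 + 0.557 + 2.570 = 7.215
Sum of off-diagonal covariances = 6.865
σ²_total = 7.215 + 2 × 6.865 = 20.945
α = (k/(k−1))·(1 − ΣVar(i)/σ²_total) = (5/4)·(1 − 7.215/20.945) = 0.82

α = 0.82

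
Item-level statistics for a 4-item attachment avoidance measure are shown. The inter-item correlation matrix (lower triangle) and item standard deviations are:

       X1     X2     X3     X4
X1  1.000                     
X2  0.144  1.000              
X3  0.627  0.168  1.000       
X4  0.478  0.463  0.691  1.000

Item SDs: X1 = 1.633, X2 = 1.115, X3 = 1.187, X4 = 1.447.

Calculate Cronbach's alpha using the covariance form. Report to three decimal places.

Σσ²ᵢ = 1.633² + 1.115² + 1.187² + 1.447² = 7.4127
Covariances σ_ij = r_ij · s_i · s_j:
  σ(X1,X2) = 0.144 × 1.633 × 1.115 = 0.2622
  σ(X1,X3) = 0.627 × 1.633 × 1.187 = 1.2154
  σ(X1,X4) = 0.478 × 1.633 × 1.447 = 1.1295
  σ(X2,X3) = 0.168 × 1.115 × 1.187 = 0.2223
  σ(X2,X4) = 0.463 × 1.115 × 1.447 = 0.7470
  σ(X3,X4) = 0.691 × 1.187 × 1.447 = 1.1869
σ²_T = Σσ²ᵢ + 2·Σσ_ij = 7.4127 + 2 × 4.7633 = 16.9393
α = (4/3)·(1 − 7.4127/16.9393) = 0.750

Cronbach's alpha = 0.750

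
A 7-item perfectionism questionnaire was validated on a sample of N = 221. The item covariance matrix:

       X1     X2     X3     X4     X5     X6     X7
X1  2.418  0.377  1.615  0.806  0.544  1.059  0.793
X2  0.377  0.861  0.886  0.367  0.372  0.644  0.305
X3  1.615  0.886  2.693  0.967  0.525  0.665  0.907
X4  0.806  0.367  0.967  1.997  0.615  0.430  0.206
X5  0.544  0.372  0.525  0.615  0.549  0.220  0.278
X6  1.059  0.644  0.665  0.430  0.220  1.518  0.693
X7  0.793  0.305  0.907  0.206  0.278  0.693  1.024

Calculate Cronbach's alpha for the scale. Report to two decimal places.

α = 0.82

Σσᵢ² = 2.418 + 0.861 + 2.693 + 1.997 + 0.549 + 1.518 + 1.024 = 11.060
Sum of off-diagonal covariances = 13.274
σ²_total = 11.060 + 2 × 13.274 = 37.608
α = (k/(k−1))·(1 − Σσᵢ²/σ²_total) = (7/6)·(1 − 11.060/37.608) = 0.82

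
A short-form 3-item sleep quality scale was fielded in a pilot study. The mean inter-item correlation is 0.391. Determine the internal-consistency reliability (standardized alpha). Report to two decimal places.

Standardized α = k·r̄ / (1 + (k−1)·r̄) = 3 × 0.391 / (1 + 2 × 0.391)
  = 1.1730 / 1.7820 = 0.66

α = 0.66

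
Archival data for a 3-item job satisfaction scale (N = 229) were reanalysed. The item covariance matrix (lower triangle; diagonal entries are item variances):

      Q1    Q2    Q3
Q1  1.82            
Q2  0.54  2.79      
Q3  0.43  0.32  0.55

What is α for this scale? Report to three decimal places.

α = 0.500

Σσ²ᵢ = 1.82 + 2.79 + 0.55 = 5.16
Sum of the distinct covariances = 1.29
σ²_T = 5.16 + 2 × 1.29 = 7.74
α = (k/(k−1))·(1 − Σσ²ᵢ/σ²_T) = (3/2)·(1 − 5.16/7.74) = 0.500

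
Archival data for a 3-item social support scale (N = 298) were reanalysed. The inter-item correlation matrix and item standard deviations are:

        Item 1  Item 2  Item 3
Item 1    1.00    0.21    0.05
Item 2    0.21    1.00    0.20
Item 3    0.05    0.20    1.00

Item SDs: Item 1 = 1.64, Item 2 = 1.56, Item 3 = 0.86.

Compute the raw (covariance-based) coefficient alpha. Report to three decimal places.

α = 0.345

Σσ²ᵢ = 1.64² + 1.56² + 0.86² = 5.8628
Covariances σ_ij = r_ij · s_i · s_j:
  σ(Item 1,Item 2) = 0.21 × 1.64 × 1.56 = 0.5373
  σ(Item 1,Item 3) = 0.05 × 1.64 × 0.86 = 0.0705
  σ(Item 2,Item 3) = 0.20 × 1.56 × 0.86 = 0.2683
σ²_T = Σσ²ᵢ + 2·Σσ_ij = 5.8628 + 2 × 0.8761 = 7.6150
α = (3/2)·(1 − 5.8628/7.6150) = 0.345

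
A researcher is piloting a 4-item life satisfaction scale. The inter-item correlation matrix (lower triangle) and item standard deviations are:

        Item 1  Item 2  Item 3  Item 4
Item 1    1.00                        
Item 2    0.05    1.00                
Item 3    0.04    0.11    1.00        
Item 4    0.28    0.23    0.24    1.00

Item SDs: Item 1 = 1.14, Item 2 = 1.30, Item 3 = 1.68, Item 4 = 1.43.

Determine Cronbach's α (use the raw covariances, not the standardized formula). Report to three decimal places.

Σσ²ᵢ = 1.14² + 1.30² + 1.68² + 1.43² = 7.8569
Covariances σ_ij = r_ij · s_i · s_j:
  σ(Item 1,Item 2) = 0.05 × 1.14 × 1.30 = 0.0741
  σ(Item 1,Item 3) = 0.04 × 1.14 × 1.68 = 0.0766
  σ(Item 1,Item 4) = 0.28 × 1.14 × 1.43 = 0.4565
  σ(Item 2,Item 3) = 0.11 × 1.30 × 1.68 = 0.2402
  σ(Item 2,Item 4) = 0.23 × 1.30 × 1.43 = 0.4276
  σ(Item 3,Item 4) = 0.24 × 1.68 × 1.43 = 0.5766
σ²_T = Σσ²ᵢ + 2·Σσ_ij = 7.8569 + 2 × 1.8516 = 11.5601
α = (4/3)·(1 − 7.8569/11.5601) = 0.427

α = 0.427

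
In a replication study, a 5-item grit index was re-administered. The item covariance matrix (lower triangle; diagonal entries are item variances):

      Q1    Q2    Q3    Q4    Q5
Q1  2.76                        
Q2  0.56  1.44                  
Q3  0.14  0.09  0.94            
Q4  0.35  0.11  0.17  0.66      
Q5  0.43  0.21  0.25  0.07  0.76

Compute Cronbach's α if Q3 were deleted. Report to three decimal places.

Cronbach's α = 0.508

Remaining items: Q1, Q2, Q4, Q5 (k = 4).
Σσᵢ² = 2.76 + 1.44 + 0.66 + 0.76 = 5.62
σ²_T = 5.62 + 2 × 1.73 = 9.08
α (item deleted) = (4/3)·(1 − 5.62/9.08) = 0.508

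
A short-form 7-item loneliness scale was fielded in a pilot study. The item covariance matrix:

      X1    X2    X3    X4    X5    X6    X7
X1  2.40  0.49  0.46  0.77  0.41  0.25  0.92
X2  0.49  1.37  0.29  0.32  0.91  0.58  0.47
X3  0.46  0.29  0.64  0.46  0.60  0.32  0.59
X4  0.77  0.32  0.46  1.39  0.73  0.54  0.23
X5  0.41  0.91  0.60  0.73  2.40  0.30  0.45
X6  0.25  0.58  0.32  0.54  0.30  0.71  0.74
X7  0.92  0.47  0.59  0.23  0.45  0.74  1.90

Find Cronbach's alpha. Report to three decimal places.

Cronbach's alpha = 0.778

ΣVar(i) = 2.40 + 1.37 + 0.64 + 1.39 + 2.40 + 0.71 + 1.90 = 10.81
Σ_{i<j} σ_ij = 10.83
σ²_T = 10.81 + 2 × 10.83 = 32.47
α = (k/(k−1))·(1 − ΣVar(i)/σ²_T) = (7/6)·(1 − 10.81/32.47) = 0.778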